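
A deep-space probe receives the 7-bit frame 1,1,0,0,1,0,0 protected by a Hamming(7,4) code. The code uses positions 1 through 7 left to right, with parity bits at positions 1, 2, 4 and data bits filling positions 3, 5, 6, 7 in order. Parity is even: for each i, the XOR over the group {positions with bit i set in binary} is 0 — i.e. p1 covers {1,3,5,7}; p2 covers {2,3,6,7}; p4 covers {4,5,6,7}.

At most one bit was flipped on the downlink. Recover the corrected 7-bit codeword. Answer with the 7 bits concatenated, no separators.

s1 (pos 1,3,5,7): 1⊕0⊕1⊕0 = 0
s2 (pos 2,3,6,7): 1⊕0⊕0⊕0 = 1
s4 (pos 4,5,6,7): 0⊕1⊕0⊕0 = 1
Syndrome s4…s1 = 110 → error at position 6.
Flip position 6: 1100100 → 1100110

1100110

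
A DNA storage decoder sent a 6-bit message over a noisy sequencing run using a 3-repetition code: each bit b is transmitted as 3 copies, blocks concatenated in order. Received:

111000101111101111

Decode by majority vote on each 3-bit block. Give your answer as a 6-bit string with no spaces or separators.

Block 1 (111): 3 ones → 1
Block 2 (000): 0 ones → 0
Block 3 (101): 2 ones → 1
Block 4 (111): 3 ones → 1
Block 5 (101): 2 ones → 1
Block 6 (111): 3 ones → 1

101111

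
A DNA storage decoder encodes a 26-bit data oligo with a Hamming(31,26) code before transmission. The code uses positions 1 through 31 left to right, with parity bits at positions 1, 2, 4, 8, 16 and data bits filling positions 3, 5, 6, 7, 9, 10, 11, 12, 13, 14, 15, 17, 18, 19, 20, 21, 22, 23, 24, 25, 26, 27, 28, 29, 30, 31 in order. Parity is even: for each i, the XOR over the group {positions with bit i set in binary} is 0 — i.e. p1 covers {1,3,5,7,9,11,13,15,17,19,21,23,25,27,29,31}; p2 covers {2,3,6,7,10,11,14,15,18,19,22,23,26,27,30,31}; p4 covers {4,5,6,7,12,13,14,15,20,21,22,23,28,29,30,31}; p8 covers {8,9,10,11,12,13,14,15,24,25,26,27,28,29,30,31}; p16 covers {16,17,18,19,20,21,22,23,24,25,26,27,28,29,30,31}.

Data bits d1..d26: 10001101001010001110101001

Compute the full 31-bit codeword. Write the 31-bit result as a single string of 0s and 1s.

1010000011010011010001110101001

Place data at non-parity positions: p1 p2 1 p4 0 0 0 p8 1 1 0 1 0 0 1 p16 0 1 0 0 0 1 1 1 0 1 0 1 0 0 1
p1 (pos 1,3,5,7,9,11,13,15,17,19,21,23,25,27,29,31): XOR of data positions = 1⊕0⊕0⊕1⊕0⊕0⊕1⊕0⊕0⊕0⊕1⊕0⊕0⊕0⊕1 = 1
p2 (pos 2,3,6,7,10,11,14,15,18,19,22,23,26,27,30,31): XOR of data positions = 1⊕0⊕0⊕1⊕0⊕0⊕1⊕1⊕0⊕1⊕1⊕1⊕0⊕0⊕1 = 0
p4 (pos 4,5,6,7,12,13,14,15,20,21,22,23,28,29,30,31): XOR of data positions = 0⊕0⊕0⊕1⊕0⊕0⊕1⊕0⊕0⊕1⊕1⊕1⊕0⊕0⊕1 = 0
p8 (pos 8,9,10,11,12,13,14,15,24,25,26,27,28,29,30,31): XOR of data positions = 1⊕1⊕0⊕1⊕0⊕0⊕1⊕1⊕0⊕1⊕0⊕1⊕0⊕0⊕1 = 0
p16 (pos 16,17,18,19,20,21,22,23,24,25,26,27,28,29,30,31): XOR of data positions = 0⊕1⊕0⊕0⊕0⊕1⊕1⊕1⊕0⊕1⊕0⊕1⊕0⊕0⊕1 = 1
Codeword: 1010000011010011010001110101001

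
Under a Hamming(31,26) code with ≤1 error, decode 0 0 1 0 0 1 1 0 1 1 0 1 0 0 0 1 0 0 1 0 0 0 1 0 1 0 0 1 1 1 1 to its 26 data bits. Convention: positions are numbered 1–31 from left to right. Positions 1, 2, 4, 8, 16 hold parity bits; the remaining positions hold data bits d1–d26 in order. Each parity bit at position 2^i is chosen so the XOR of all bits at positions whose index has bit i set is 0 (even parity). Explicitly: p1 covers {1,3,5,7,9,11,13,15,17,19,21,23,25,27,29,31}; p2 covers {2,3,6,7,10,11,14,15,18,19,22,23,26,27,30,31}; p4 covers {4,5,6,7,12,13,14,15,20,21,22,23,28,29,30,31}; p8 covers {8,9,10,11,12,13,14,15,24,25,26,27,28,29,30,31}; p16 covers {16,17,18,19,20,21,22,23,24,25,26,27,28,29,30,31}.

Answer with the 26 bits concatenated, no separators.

10111101000001000101001111

s1 (pos 1,3,5,7,9,11,13,15,17,19,21,23,25,27,29,31): 0⊕1⊕0⊕1⊕1⊕0⊕0⊕0⊕0⊕1⊕0⊕1⊕1⊕0⊕1⊕1 = 0
s2 (pos 2,3,6,7,10,11,14,15,18,19,22,23,26,27,30,31): 0⊕1⊕1⊕1⊕1⊕0⊕0⊕0⊕0⊕1⊕0⊕1⊕0⊕0⊕1⊕1 = 0
s4 (pos 4,5,6,7,12,13,14,15,20,21,22,23,28,29,30,31): 0⊕0⊕1⊕1⊕1⊕0⊕0⊕0⊕0⊕0⊕0⊕1⊕1⊕1⊕1⊕1 = 0
s8 (pos 8,9,10,11,12,13,14,15,24,25,26,27,28,29,30,31): 0⊕1⊕1⊕0⊕1⊕0⊕0⊕0⊕0⊕1⊕0⊕0⊕1⊕1⊕1⊕1 = 0
s16 (pos 16,17,18,19,20,21,22,23,24,25,26,27,28,29,30,31): 1⊕0⊕0⊕1⊕0⊕0⊕0⊕1⊕0⊕1⊕0⊕0⊕1⊕1⊕1⊕1 = 0
Syndrome s16…s1 = 00000 → no error.
Read data bits from positions 3,5,6,7,9,10,11,12,13,14,15,17,18,19,20,21,22,23,24,25,26,27,28,29,30,31: 10111101000001000101001111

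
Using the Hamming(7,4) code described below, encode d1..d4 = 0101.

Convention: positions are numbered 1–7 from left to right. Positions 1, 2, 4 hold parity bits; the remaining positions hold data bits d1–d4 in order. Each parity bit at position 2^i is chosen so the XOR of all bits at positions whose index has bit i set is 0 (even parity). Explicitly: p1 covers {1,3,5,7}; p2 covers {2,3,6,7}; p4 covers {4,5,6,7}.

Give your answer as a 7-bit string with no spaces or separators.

Place data at non-parity positions: p1 p2 0 p4 1 0 1
p1 (pos 1,3,5,7): XOR of data positions = 0⊕1⊕1 = 0
p2 (pos 2,3,6,7): XOR of data positions = 0⊕0⊕1 = 1
p4 (pos 4,5,6,7): XOR of data positions = 1⊕0⊕1 = 0
Codeword: 0100101

0100101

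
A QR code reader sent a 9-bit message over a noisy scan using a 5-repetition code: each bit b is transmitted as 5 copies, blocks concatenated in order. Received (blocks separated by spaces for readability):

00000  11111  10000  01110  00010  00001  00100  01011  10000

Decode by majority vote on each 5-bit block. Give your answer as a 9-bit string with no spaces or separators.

010100010

Block 1 (00000): 0 ones → 0
Block 2 (11111): 5 ones → 1
Block 3 (10000): 1 one → 0
Block 4 (01110): 3 ones → 1
Block 5 (00010): 1 one → 0
Block 6 (00001): 1 one → 0
Block 7 (00100): 1 one → 0
Block 8 (01011): 3 ones → 1
Block 9 (10000): 1 one → 0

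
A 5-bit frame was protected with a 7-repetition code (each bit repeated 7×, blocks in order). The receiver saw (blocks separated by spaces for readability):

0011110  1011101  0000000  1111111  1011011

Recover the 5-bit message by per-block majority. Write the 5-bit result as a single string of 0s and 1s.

11011

Block 1 (0011110): 4 ones → 1
Block 2 (1011101): 5 ones → 1
Block 3 (0000000): 0 ones → 0
Block 4 (1111111): 7 ones → 1
Block 5 (1011011): 5 ones → 1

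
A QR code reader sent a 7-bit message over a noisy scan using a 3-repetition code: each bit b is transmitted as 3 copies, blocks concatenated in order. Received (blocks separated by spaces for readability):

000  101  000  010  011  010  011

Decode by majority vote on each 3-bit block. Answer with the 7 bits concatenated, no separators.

0100101

Block 1 (000): 0 ones → 0
Block 2 (101): 2 ones → 1
Block 3 (000): 0 ones → 0
Block 4 (010): 1 one → 0
Block 5 (011): 2 ones → 1
Block 6 (010): 1 one → 0
Block 7 (011): 2 ones → 1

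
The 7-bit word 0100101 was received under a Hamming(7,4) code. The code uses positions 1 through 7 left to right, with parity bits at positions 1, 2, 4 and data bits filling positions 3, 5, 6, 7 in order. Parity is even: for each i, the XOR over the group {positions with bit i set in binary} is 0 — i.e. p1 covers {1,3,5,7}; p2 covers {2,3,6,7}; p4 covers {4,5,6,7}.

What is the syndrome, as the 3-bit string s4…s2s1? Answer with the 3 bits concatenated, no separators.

s1 (pos 1,3,5,7): 0⊕0⊕1⊕1 = 0
s2 (pos 2,3,6,7): 1⊕0⊕0⊕1 = 0
s4 (pos 4,5,6,7): 0⊕1⊕0⊕1 = 0
Syndrome s4…s1 = 000 → no error.

000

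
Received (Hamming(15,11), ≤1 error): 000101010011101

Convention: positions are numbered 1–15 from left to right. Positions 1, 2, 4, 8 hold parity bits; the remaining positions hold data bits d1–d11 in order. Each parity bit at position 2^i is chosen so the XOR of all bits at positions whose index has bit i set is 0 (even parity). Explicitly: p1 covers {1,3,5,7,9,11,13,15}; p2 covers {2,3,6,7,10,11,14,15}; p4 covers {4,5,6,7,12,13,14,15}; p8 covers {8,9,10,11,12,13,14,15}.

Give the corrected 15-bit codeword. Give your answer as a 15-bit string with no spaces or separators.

000101010011100

s1 (pos 1,3,5,7,9,11,13,15): 0⊕0⊕0⊕0⊕0⊕1⊕1⊕1 = 1
s2 (pos 2,3,6,7,10,11,14,15): 0⊕0⊕1⊕0⊕0⊕1⊕0⊕1 = 1
s4 (pos 4,5,6,7,12,13,14,15): 1⊕0⊕1⊕0⊕1⊕1⊕0⊕1 = 1
s8 (pos 8,9,10,11,12,13,14,15): 1⊕0⊕0⊕1⊕1⊕1⊕0⊕1 = 1
Syndrome s8…s1 = 1111 → error at position 15.
Flip position 15: 000101010011101 → 000101010011100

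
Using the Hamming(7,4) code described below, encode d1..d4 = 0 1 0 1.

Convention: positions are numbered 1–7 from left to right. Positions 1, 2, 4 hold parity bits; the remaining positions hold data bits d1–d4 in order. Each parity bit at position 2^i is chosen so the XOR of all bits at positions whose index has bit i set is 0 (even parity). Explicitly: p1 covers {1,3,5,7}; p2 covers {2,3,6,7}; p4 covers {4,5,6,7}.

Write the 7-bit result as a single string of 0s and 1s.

Place data at non-parity positions: p1 p2 0 p4 1 0 1
p1 (pos 1,3,5,7): XOR of data positions = 0⊕1⊕1 = 0
p2 (pos 2,3,6,7): XOR of data positions = 0⊕0⊕1 = 1
p4 (pos 4,5,6,7): XOR of data positions = 1⊕0⊕1 = 0
Codeword: 0100101

0100101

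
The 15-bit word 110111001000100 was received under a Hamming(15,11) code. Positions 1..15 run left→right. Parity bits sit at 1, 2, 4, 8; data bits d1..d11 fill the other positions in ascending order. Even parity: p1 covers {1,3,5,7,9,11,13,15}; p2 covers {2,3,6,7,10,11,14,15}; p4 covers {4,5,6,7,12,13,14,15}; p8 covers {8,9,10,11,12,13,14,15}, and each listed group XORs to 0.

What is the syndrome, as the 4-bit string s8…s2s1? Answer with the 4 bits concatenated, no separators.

s1 (pos 1,3,5,7,9,11,13,15): 1⊕0⊕1⊕0⊕1⊕0⊕1⊕0 = 0
s2 (pos 2,3,6,7,10,11,14,15): 1⊕0⊕1⊕0⊕0⊕0⊕0⊕0 = 0
s4 (pos 4,5,6,7,12,13,14,15): 1⊕1⊕1⊕0⊕0⊕1⊕0⊕0 = 0
s8 (pos 8,9,10,11,12,13,14,15): 0⊕1⊕0⊕0⊕0⊕1⊕0⊕0 = 0
Syndrome s8…s1 = 0000 → no error.

0000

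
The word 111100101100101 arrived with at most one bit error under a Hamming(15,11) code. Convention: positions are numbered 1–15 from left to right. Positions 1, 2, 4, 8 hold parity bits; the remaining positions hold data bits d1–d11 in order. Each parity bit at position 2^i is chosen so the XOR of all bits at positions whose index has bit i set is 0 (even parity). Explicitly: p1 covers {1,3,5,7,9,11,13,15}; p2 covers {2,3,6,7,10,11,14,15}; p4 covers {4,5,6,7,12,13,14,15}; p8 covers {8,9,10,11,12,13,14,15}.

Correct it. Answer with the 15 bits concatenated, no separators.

s1 (pos 1,3,5,7,9,11,13,15): 1⊕1⊕0⊕1⊕1⊕0⊕1⊕1 = 0
s2 (pos 2,3,6,7,10,11,14,15): 1⊕1⊕0⊕1⊕1⊕0⊕0⊕1 = 1
s4 (pos 4,5,6,7,12,13,14,15): 1⊕0⊕0⊕1⊕0⊕1⊕0⊕1 = 0
s8 (pos 8,9,10,11,12,13,14,15): 0⊕1⊕1⊕0⊕0⊕1⊕0⊕1 = 0
Syndrome s8…s1 = 0010 → error at position 2.
Flip position 2: 111100101100101 → 101100101100101

101100101100101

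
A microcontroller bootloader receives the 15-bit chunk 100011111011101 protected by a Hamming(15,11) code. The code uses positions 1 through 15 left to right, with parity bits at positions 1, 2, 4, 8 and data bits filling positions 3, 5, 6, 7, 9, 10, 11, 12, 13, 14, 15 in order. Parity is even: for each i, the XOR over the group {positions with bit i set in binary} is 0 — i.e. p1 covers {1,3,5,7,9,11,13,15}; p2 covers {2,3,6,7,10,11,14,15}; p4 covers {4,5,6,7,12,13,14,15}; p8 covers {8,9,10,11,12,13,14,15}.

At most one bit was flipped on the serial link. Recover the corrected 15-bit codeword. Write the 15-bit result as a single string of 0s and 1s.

000011111011101

s1 (pos 1,3,5,7,9,11,13,15): 1⊕0⊕1⊕1⊕1⊕1⊕1⊕1 = 1
s2 (pos 2,3,6,7,10,11,14,15): 0⊕0⊕1⊕1⊕0⊕1⊕0⊕1 = 0
s4 (pos 4,5,6,7,12,13,14,15): 0⊕1⊕1⊕1⊕1⊕1⊕0⊕1 = 0
s8 (pos 8,9,10,11,12,13,14,15): 1⊕1⊕0⊕1⊕1⊕1⊕0⊕1 = 0
Syndrome s8…s1 = 0001 → error at position 1.
Flip position 1: 100011111011101 → 000011111011101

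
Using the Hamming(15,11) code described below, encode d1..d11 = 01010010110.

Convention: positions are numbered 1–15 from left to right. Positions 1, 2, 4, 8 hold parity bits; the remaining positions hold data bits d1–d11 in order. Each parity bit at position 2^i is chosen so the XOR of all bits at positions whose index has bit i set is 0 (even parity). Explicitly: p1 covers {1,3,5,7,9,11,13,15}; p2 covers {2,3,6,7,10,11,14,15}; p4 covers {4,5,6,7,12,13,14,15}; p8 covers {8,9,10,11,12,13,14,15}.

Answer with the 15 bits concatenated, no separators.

010010110010110

Place data at non-parity positions: p1 p2 0 p4 1 0 1 p8 0 0 1 0 1 1 0
p1 (pos 1,3,5,7,9,11,13,15): XOR of data positions = 0⊕1⊕1⊕0⊕1⊕1⊕0 = 0
p2 (pos 2,3,6,7,10,11,14,15): XOR of data positions = 0⊕0⊕1⊕0⊕1⊕1⊕0 = 1
p4 (pos 4,5,6,7,12,13,14,15): XOR of data positions = 1⊕0⊕1⊕0⊕1⊕1⊕0 = 0
p8 (pos 8,9,10,11,12,13,14,15): XOR of data positions = 0⊕0⊕1⊕0⊕1⊕1⊕0 = 1
Codeword: 010010110010110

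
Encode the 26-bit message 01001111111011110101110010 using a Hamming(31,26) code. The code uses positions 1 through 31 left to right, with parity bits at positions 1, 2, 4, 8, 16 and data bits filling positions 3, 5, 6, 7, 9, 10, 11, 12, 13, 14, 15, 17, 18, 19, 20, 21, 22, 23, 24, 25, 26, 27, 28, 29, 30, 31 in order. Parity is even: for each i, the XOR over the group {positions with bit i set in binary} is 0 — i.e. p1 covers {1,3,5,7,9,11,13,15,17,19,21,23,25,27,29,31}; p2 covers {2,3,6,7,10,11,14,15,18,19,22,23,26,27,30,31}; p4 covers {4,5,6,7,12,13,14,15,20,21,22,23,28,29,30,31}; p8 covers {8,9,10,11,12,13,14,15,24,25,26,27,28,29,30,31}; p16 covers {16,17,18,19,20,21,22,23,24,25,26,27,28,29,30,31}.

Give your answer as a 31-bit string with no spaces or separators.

0001100111111111011110101110010

Place data at non-parity positions: p1 p2 0 p4 1 0 0 p8 1 1 1 1 1 1 1 p16 0 1 1 1 1 0 1 0 1 1 1 0 0 1 0
p1 (pos 1,3,5,7,9,11,13,15,17,19,21,23,25,27,29,31): XOR of data positions = 0⊕1⊕0⊕1⊕1⊕1⊕1⊕0⊕1⊕1⊕1⊕1⊕1⊕0⊕0 = 0
p2 (pos 2,3,6,7,10,11,14,15,18,19,22,23,26,27,30,31): XOR of data positions = 0⊕0⊕0⊕1⊕1⊕1⊕1⊕1⊕1⊕0⊕1⊕1⊕1⊕1⊕0 = 0
p4 (pos 4,5,6,7,12,13,14,15,20,21,22,23,28,29,30,31): XOR of data positions = 1⊕0⊕0⊕1⊕1⊕1⊕1⊕1⊕1⊕0⊕1⊕0⊕0⊕1⊕0 = 1
p8 (pos 8,9,10,11,12,13,14,15,24,25,26,27,28,29,30,31): XOR of data positions = 1⊕1⊕1⊕1⊕1⊕1⊕1⊕0⊕1⊕1⊕1⊕0⊕0⊕1⊕0 = 1
p16 (pos 16,17,18,19,20,21,22,23,24,25,26,27,28,29,30,31): XOR of data positions = 0⊕1⊕1⊕1⊕1⊕0⊕1⊕0⊕1⊕1⊕1⊕0⊕0⊕1⊕0 = 1
Codeword: 0001100111111111011110101110010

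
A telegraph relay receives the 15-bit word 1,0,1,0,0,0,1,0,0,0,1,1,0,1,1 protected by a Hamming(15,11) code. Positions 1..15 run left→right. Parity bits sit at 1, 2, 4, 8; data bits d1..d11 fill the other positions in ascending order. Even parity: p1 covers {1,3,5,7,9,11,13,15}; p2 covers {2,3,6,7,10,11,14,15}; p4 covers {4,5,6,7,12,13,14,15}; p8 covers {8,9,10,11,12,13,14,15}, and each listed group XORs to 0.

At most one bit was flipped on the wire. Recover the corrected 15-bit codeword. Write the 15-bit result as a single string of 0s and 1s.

100000100011011

s1 (pos 1,3,5,7,9,11,13,15): 1⊕1⊕0⊕1⊕0⊕1⊕0⊕1 = 1
s2 (pos 2,3,6,7,10,11,14,15): 0⊕1⊕0⊕1⊕0⊕1⊕1⊕1 = 1
s4 (pos 4,5,6,7,12,13,14,15): 0⊕0⊕0⊕1⊕1⊕0⊕1⊕1 = 0
s8 (pos 8,9,10,11,12,13,14,15): 0⊕0⊕0⊕1⊕1⊕0⊕1⊕1 = 0
Syndrome s8…s1 = 0011 → error at position 3.
Flip position 3: 101000100011011 → 100000100011011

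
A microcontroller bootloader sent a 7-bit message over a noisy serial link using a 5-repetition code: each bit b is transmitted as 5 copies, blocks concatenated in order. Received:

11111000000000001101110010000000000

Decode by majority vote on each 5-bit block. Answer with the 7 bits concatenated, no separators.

1001100

Block 1 (11111): 5 ones → 1
Block 2 (00000): 0 ones → 0
Block 3 (00000): 0 ones → 0
Block 4 (01101): 3 ones → 1
Block 5 (11001): 3 ones → 1
Block 6 (00000): 0 ones → 0
Block 7 (00000): 0 ones → 0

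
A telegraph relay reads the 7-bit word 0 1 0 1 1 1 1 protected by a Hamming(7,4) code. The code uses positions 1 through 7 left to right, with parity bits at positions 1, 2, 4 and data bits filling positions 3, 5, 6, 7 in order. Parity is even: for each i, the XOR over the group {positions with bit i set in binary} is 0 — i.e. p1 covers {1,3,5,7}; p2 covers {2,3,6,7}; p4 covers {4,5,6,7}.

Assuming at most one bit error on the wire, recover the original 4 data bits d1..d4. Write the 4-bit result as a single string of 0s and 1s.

0111

s1 (pos 1,3,5,7): 0⊕0⊕1⊕1 = 0
s2 (pos 2,3,6,7): 1⊕0⊕1⊕1 = 1
s4 (pos 4,5,6,7): 1⊕1⊕1⊕1 = 0
Syndrome s4…s1 = 010 → error at position 2.
Flip position 2: 0101111 → 0001111
Read data bits from positions 3,5,6,7: 0111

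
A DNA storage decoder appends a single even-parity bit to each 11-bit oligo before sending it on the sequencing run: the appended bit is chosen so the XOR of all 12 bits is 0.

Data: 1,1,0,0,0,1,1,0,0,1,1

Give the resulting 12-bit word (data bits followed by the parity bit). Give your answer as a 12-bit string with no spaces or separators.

XOR of the 11 data bits: 1⊕1⊕0⊕0⊕0⊕1⊕1⊕0⊕0⊕1⊕1 = 0
Parity bit = 0 (so all 12 bits XOR to 0).

110001100110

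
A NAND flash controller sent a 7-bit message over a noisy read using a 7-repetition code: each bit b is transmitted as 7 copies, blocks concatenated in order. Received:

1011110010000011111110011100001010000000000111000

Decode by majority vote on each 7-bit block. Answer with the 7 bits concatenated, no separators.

Block 1 (1011110): 5 ones → 1
Block 2 (0100000): 1 one → 0
Block 3 (1111111): 7 ones → 1
Block 4 (0011100): 3 ones → 0
Block 5 (0010100): 2 ones → 0
Block 6 (0000000): 0 ones → 0
Block 7 (0111000): 3 ones → 0

1010000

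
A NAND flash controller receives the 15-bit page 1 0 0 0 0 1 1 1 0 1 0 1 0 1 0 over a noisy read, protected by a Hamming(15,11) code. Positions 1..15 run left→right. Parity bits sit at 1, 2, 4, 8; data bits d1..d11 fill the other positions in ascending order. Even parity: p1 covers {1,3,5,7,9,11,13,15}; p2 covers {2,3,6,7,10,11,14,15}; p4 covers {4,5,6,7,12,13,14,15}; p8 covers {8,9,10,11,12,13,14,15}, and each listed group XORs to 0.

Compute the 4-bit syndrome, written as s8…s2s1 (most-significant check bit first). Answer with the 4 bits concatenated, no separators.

0000

s1 (pos 1,3,5,7,9,11,13,15): 1⊕0⊕0⊕1⊕0⊕0⊕0⊕0 = 0
s2 (pos 2,3,6,7,10,11,14,15): 0⊕0⊕1⊕1⊕1⊕0⊕1⊕0 = 0
s4 (pos 4,5,6,7,12,13,14,15): 0⊕0⊕1⊕1⊕1⊕0⊕1⊕0 = 0
s8 (pos 8,9,10,11,12,13,14,15): 1⊕0⊕1⊕0⊕1⊕0⊕1⊕0 = 0
Syndrome s8…s1 = 0000 → no error.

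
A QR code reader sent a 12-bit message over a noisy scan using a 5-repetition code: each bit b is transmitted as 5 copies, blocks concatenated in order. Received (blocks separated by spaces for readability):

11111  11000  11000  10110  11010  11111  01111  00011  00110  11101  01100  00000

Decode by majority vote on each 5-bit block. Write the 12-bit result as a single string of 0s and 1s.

Block 1 (11111): 5 ones → 1
Block 2 (11000): 2 ones → 0
Block 3 (11000): 2 ones → 0
Block 4 (10110): 3 ones → 1
Block 5 (11010): 3 ones → 1
Block 6 (11111): 5 ones → 1
Block 7 (01111): 4 ones → 1
Block 8 (00011): 2 ones → 0
Block 9 (00110): 2 ones → 0
Block 10 (11101): 4 ones → 1
Block 11 (01100): 2 ones → 0
Block 12 (00000): 0 ones → 0

100111100100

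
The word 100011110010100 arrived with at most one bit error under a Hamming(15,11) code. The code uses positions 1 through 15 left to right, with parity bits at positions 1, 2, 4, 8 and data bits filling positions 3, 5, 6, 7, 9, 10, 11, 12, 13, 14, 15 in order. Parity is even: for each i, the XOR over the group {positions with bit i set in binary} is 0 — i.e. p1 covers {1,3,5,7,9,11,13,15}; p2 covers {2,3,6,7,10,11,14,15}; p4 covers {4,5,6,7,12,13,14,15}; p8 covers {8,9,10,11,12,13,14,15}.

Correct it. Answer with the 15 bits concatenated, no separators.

100011110000100

s1 (pos 1,3,5,7,9,11,13,15): 1⊕0⊕1⊕1⊕0⊕1⊕1⊕0 = 1
s2 (pos 2,3,6,7,10,11,14,15): 0⊕0⊕1⊕1⊕0⊕1⊕0⊕0 = 1
s4 (pos 4,5,6,7,12,13,14,15): 0⊕1⊕1⊕1⊕0⊕1⊕0⊕0 = 0
s8 (pos 8,9,10,11,12,13,14,15): 1⊕0⊕0⊕1⊕0⊕1⊕0⊕0 = 1
Syndrome s8…s1 = 1011 → error at position 11.
Flip position 11: 100011110010100 → 100011110000100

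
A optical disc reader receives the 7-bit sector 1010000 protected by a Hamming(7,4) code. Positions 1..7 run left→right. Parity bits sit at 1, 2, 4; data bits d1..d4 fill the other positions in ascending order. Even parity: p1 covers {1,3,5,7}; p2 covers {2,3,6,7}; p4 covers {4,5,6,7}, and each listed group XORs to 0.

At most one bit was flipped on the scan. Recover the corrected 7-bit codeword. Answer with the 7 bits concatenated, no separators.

1110000

s1 (pos 1,3,5,7): 1⊕1⊕0⊕0 = 0
s2 (pos 2,3,6,7): 0⊕1⊕0⊕0 = 1
s4 (pos 4,5,6,7): 0⊕0⊕0⊕0 = 0
Syndrome s4…s1 = 010 → error at position 2.
Flip position 2: 1010000 → 1110000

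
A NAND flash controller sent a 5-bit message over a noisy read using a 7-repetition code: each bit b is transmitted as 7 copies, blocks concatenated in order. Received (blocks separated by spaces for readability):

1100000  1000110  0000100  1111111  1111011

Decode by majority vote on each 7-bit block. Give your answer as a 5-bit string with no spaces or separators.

Block 1 (1100000): 2 ones → 0
Block 2 (1000110): 3 ones → 0
Block 3 (0000100): 1 one → 0
Block 4 (1111111): 7 ones → 1
Block 5 (1111011): 6 ones → 1

00011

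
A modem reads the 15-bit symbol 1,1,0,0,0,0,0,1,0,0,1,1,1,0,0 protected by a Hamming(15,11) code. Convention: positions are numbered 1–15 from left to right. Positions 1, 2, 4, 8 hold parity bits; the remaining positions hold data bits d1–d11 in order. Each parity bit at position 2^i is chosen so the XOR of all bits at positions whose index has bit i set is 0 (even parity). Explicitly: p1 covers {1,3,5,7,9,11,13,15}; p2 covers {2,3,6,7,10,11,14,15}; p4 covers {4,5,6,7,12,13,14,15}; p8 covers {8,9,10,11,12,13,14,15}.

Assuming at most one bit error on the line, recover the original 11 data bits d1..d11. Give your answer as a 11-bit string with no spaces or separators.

s1 (pos 1,3,5,7,9,11,13,15): 1⊕0⊕0⊕0⊕0⊕1⊕1⊕0 = 1
s2 (pos 2,3,6,7,10,11,14,15): 1⊕0⊕0⊕0⊕0⊕1⊕0⊕0 = 0
s4 (pos 4,5,6,7,12,13,14,15): 0⊕0⊕0⊕0⊕1⊕1⊕0⊕0 = 0
s8 (pos 8,9,10,11,12,13,14,15): 1⊕0⊕0⊕1⊕1⊕1⊕0⊕0 = 0
Syndrome s8…s1 = 0001 → error at position 1.
Flip position 1: 110000010011100 → 010000010011100
Read data bits from positions 3,5,6,7,9,10,11,12,13,14,15: 00000011100

00000011100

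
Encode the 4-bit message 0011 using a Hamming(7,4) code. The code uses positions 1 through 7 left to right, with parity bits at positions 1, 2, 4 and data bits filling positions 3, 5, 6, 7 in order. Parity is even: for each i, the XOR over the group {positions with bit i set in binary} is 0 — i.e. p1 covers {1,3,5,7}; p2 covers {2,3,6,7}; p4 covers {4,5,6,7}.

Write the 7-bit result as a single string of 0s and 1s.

1000011

Place data at non-parity positions: p1 p2 0 p4 0 1 1
p1 (pos 1,3,5,7): XOR of data positions = 0⊕0⊕1 = 1
p2 (pos 2,3,6,7): XOR of data positions = 0⊕1⊕1 = 0
p4 (pos 4,5,6,7): XOR of data positions = 0⊕1⊕1 = 0
Codeword: 1000011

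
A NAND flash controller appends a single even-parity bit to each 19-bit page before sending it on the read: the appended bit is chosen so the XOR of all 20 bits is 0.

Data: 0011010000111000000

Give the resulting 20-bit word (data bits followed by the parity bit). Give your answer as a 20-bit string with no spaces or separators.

XOR of the 19 data bits: 0⊕0⊕1⊕1⊕0⊕1⊕0⊕0⊕0⊕0⊕1⊕1⊕1⊕0⊕0⊕0⊕0⊕0⊕0 = 0
Parity bit = 0 (so all 20 bits XOR to 0).

00110100001110000000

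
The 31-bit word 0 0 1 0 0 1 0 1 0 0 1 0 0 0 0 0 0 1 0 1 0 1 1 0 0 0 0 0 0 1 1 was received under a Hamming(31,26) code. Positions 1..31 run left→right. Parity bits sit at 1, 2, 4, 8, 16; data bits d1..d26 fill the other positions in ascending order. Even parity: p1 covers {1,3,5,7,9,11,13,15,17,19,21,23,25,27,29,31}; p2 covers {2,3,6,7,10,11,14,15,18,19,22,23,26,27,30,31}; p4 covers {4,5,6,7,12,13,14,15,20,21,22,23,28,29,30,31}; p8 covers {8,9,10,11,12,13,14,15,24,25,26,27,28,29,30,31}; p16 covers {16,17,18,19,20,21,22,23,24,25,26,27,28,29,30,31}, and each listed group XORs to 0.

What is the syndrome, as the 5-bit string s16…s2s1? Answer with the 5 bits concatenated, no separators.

00000

s1 (pos 1,3,5,7,9,11,13,15,17,19,21,23,25,27,29,31): 0⊕1⊕0⊕0⊕0⊕1⊕0⊕0⊕0⊕0⊕0⊕1⊕0⊕0⊕0⊕1 = 0
s2 (pos 2,3,6,7,10,11,14,15,18,19,22,23,26,27,30,31): 0⊕1⊕1⊕0⊕0⊕1⊕0⊕0⊕1⊕0⊕1⊕1⊕0⊕0⊕1⊕1 = 0
s4 (pos 4,5,6,7,12,13,14,15,20,21,22,23,28,29,30,31): 0⊕0⊕1⊕0⊕0⊕0⊕0⊕0⊕1⊕0⊕1⊕1⊕0⊕0⊕1⊕1 = 0
s8 (pos 8,9,10,11,12,13,14,15,24,25,26,27,28,29,30,31): 1⊕0⊕0⊕1⊕0⊕0⊕0⊕0⊕0⊕0⊕0⊕0⊕0⊕0⊕1⊕1 = 0
s16 (pos 16,17,18,19,20,21,22,23,24,25,26,27,28,29,30,31): 0⊕0⊕1⊕0⊕1⊕0⊕1⊕1⊕0⊕0⊕0⊕0⊕0⊕0⊕1⊕1 = 0
Syndrome s16…s1 = 00000 → no error.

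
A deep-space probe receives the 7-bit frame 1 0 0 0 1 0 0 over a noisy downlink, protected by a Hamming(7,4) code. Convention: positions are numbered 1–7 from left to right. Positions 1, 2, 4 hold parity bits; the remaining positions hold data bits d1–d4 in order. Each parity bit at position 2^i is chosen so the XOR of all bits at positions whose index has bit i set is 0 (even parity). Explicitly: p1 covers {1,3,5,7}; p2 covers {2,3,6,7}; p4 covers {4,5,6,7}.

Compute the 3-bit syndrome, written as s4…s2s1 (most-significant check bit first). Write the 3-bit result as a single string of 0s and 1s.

100

s1 (pos 1,3,5,7): 1⊕0⊕1⊕0 = 0
s2 (pos 2,3,6,7): 0⊕0⊕0⊕0 = 0
s4 (pos 4,5,6,7): 0⊕1⊕0⊕0 = 1
Syndrome s4…s1 = 100 → error at position 4.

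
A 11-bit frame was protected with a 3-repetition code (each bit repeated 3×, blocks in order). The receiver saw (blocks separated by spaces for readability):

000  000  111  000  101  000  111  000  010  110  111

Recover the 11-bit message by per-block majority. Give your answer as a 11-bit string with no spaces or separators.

00101010011

Block 1 (000): 0 ones → 0
Block 2 (000): 0 ones → 0
Block 3 (111): 3 ones → 1
Block 4 (000): 0 ones → 0
Block 5 (101): 2 ones → 1
Block 6 (000): 0 ones → 0
Block 7 (111): 3 ones → 1
Block 8 (000): 0 ones → 0
Block 9 (010): 1 one → 0
Block 10 (110): 2 ones → 1
Block 11 (111): 3 ones → 1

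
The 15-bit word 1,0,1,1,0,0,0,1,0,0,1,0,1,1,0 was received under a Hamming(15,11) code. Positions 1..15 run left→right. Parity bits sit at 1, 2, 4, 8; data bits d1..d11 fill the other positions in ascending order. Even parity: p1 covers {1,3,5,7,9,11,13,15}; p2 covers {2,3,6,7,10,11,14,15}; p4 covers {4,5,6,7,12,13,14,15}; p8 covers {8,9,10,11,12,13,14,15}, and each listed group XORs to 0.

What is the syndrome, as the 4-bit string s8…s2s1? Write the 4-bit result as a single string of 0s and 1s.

s1 (pos 1,3,5,7,9,11,13,15): 1⊕1⊕0⊕0⊕0⊕1⊕1⊕0 = 0
s2 (pos 2,3,6,7,10,11,14,15): 0⊕1⊕0⊕0⊕0⊕1⊕1⊕0 = 1
s4 (pos 4,5,6,7,12,13,14,15): 1⊕0⊕0⊕0⊕0⊕1⊕1⊕0 = 1
s8 (pos 8,9,10,11,12,13,14,15): 1⊕0⊕0⊕1⊕0⊕1⊕1⊕0 = 0
Syndrome s8…s1 = 0110 → error at position 6.

0110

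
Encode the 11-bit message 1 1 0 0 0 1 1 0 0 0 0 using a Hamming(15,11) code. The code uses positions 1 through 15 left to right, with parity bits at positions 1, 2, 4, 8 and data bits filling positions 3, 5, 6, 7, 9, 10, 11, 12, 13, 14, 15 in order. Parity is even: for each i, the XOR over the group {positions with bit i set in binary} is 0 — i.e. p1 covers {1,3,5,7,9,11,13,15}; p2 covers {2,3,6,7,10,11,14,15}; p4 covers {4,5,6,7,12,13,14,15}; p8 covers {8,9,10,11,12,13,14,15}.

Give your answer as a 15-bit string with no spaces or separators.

111110000110000

Place data at non-parity positions: p1 p2 1 p4 1 0 0 p8 0 1 1 0 0 0 0
p1 (pos 1,3,5,7,9,11,13,15): XOR of data positions = 1⊕1⊕0⊕0⊕1⊕0⊕0 = 1
p2 (pos 2,3,6,7,10,11,14,15): XOR of data positions = 1⊕0⊕0⊕1⊕1⊕0⊕0 = 1
p4 (pos 4,5,6,7,12,13,14,15): XOR of data positions = 1⊕0⊕0⊕0⊕0⊕0⊕0 = 1
p8 (pos 8,9,10,11,12,13,14,15): XOR of data positions = 0⊕1⊕1⊕0⊕0⊕0⊕0 = 0
Codeword: 111110000110000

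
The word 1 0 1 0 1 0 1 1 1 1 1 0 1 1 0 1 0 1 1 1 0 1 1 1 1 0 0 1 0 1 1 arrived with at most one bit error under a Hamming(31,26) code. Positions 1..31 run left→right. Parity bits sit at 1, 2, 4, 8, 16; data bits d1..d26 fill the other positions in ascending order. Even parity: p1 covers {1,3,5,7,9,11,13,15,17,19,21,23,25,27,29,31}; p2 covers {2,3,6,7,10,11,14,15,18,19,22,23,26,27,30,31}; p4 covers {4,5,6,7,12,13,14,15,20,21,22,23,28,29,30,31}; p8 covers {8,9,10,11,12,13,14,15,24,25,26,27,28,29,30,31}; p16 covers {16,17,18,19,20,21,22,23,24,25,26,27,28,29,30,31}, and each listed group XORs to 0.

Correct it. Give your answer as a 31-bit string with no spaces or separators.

1010101111101101011101111011011

s1 (pos 1,3,5,7,9,11,13,15,17,19,21,23,25,27,29,31): 1⊕1⊕1⊕1⊕1⊕1⊕1⊕0⊕0⊕1⊕0⊕1⊕1⊕0⊕0⊕1 = 1
s2 (pos 2,3,6,7,10,11,14,15,18,19,22,23,26,27,30,31): 0⊕1⊕0⊕1⊕1⊕1⊕1⊕0⊕1⊕1⊕1⊕1⊕0⊕0⊕1⊕1 = 1
s4 (pos 4,5,6,7,12,13,14,15,20,21,22,23,28,29,30,31): 0⊕1⊕0⊕1⊕0⊕1⊕1⊕0⊕1⊕0⊕1⊕1⊕1⊕0⊕1⊕1 = 0
s8 (pos 8,9,10,11,12,13,14,15,24,25,26,27,28,29,30,31): 1⊕1⊕1⊕1⊕0⊕1⊕1⊕0⊕1⊕1⊕0⊕0⊕1⊕0⊕1⊕1 = 1
s16 (pos 16,17,18,19,20,21,22,23,24,25,26,27,28,29,30,31): 1⊕0⊕1⊕1⊕1⊕0⊕1⊕1⊕1⊕1⊕0⊕0⊕1⊕0⊕1⊕1 = 1
Syndrome s16…s1 = 11011 → error at position 27.
Flip position 27: 1010101111101101011101111001011 → 1010101111101101011101111011011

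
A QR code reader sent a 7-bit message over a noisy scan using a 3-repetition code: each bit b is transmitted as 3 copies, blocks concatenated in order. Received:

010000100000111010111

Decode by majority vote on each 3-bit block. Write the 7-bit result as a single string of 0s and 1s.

Block 1 (010): 1 one → 0
Block 2 (000): 0 ones → 0
Block 3 (100): 1 one → 0
Block 4 (000): 0 ones → 0
Block 5 (111): 3 ones → 1
Block 6 (010): 1 one → 0
Block 7 (111): 3 ones → 1

0000101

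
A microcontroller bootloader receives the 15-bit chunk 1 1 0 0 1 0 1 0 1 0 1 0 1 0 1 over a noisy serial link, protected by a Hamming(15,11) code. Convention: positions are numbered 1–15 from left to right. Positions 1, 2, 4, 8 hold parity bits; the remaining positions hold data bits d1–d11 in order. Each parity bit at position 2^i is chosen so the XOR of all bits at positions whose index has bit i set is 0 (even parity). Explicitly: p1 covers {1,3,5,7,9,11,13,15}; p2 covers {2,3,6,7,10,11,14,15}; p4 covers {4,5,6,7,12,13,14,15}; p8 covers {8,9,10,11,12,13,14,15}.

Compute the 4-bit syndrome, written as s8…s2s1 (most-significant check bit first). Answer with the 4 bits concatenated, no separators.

0001

s1 (pos 1,3,5,7,9,11,13,15): 1⊕0⊕1⊕1⊕1⊕1⊕1⊕1 = 1
s2 (pos 2,3,6,7,10,11,14,15): 1⊕0⊕0⊕1⊕0⊕1⊕0⊕1 = 0
s4 (pos 4,5,6,7,12,13,14,15): 0⊕1⊕0⊕1⊕0⊕1⊕0⊕1 = 0
s8 (pos 8,9,10,11,12,13,14,15): 0⊕1⊕0⊕1⊕0⊕1⊕0⊕1 = 0
Syndrome s8…s1 = 0001 → error at position 1.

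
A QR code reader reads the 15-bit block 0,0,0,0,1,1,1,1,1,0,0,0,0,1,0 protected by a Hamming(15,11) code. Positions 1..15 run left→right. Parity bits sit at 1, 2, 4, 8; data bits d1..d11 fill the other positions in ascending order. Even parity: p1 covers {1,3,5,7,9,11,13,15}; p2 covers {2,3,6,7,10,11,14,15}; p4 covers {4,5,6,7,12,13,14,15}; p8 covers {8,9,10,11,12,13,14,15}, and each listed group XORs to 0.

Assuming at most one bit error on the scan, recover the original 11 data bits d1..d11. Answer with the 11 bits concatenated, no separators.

s1 (pos 1,3,5,7,9,11,13,15): 0⊕0⊕1⊕1⊕1⊕0⊕0⊕0 = 1
s2 (pos 2,3,6,7,10,11,14,15): 0⊕0⊕1⊕1⊕0⊕0⊕1⊕0 = 1
s4 (pos 4,5,6,7,12,13,14,15): 0⊕1⊕1⊕1⊕0⊕0⊕1⊕0 = 0
s8 (pos 8,9,10,11,12,13,14,15): 1⊕1⊕0⊕0⊕0⊕0⊕1⊕0 = 1
Syndrome s8…s1 = 1011 → error at position 11.
Flip position 11: 000011111000010 → 000011111010010
Read data bits from positions 3,5,6,7,9,10,11,12,13,14,15: 01111010010

01111010010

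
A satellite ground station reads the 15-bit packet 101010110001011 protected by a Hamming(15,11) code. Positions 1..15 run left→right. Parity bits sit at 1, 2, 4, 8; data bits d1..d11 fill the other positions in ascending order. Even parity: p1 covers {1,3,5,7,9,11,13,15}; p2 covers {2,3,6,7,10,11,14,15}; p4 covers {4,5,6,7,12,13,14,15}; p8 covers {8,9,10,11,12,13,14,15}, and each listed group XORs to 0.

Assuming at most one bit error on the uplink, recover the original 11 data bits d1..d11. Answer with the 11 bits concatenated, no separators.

s1 (pos 1,3,5,7,9,11,13,15): 1⊕1⊕1⊕1⊕0⊕0⊕0⊕1 = 1
s2 (pos 2,3,6,7,10,11,14,15): 0⊕1⊕0⊕1⊕0⊕0⊕1⊕1 = 0
s4 (pos 4,5,6,7,12,13,14,15): 0⊕1⊕0⊕1⊕1⊕0⊕1⊕1 = 1
s8 (pos 8,9,10,11,12,13,14,15): 1⊕0⊕0⊕0⊕1⊕0⊕1⊕1 = 0
Syndrome s8…s1 = 0101 → error at position 5.
Flip position 5: 101010110001011 → 101000110001011
Read data bits from positions 3,5,6,7,9,10,11,12,13,14,15: 10010001011

10010001011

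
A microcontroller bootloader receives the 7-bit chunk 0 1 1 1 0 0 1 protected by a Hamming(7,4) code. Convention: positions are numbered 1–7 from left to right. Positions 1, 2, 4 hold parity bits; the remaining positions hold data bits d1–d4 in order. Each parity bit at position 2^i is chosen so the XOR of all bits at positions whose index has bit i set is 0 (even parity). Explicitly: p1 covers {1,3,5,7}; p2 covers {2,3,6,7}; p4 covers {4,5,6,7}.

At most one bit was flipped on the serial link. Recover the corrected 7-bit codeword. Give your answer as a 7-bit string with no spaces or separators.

0011001

s1 (pos 1,3,5,7): 0⊕1⊕0⊕1 = 0
s2 (pos 2,3,6,7): 1⊕1⊕0⊕1 = 1
s4 (pos 4,5,6,7): 1⊕0⊕0⊕1 = 0
Syndrome s4…s1 = 010 → error at position 2.
Flip position 2: 0111001 → 0011001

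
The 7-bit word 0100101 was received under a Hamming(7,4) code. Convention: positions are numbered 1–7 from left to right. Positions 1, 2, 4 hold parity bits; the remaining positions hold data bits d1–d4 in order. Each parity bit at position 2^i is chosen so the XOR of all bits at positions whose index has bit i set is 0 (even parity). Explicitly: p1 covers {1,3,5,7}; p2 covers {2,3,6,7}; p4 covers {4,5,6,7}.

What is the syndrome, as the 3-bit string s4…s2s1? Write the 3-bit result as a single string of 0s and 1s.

s1 (pos 1,3,5,7): 0⊕0⊕1⊕1 = 0
s2 (pos 2,3,6,7): 1⊕0⊕0⊕1 = 0
s4 (pos 4,5,6,7): 0⊕1⊕0⊕1 = 0
Syndrome s4…s1 = 000 → no error.

000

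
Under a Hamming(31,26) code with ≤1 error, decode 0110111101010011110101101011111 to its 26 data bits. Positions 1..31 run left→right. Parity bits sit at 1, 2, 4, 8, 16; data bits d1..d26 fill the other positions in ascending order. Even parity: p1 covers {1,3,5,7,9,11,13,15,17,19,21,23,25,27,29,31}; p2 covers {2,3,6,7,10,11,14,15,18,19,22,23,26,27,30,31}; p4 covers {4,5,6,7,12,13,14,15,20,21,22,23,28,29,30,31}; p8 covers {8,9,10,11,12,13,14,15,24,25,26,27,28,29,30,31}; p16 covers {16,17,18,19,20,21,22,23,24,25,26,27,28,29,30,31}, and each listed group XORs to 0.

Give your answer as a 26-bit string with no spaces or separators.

11110101001110101101011111

s1 (pos 1,3,5,7,9,11,13,15,17,19,21,23,25,27,29,31): 0⊕1⊕1⊕1⊕0⊕0⊕0⊕1⊕1⊕0⊕0⊕1⊕1⊕1⊕1⊕1 = 0
s2 (pos 2,3,6,7,10,11,14,15,18,19,22,23,26,27,30,31): 1⊕1⊕1⊕1⊕1⊕0⊕0⊕1⊕1⊕0⊕1⊕1⊕0⊕1⊕1⊕1 = 0
s4 (pos 4,5,6,7,12,13,14,15,20,21,22,23,28,29,30,31): 0⊕1⊕1⊕1⊕1⊕0⊕0⊕1⊕1⊕0⊕1⊕1⊕1⊕1⊕1⊕1 = 0
s8 (pos 8,9,10,11,12,13,14,15,24,25,26,27,28,29,30,31): 1⊕0⊕1⊕0⊕1⊕0⊕0⊕1⊕0⊕1⊕0⊕1⊕1⊕1⊕1⊕1 = 0
s16 (pos 16,17,18,19,20,21,22,23,24,25,26,27,28,29,30,31): 1⊕1⊕1⊕0⊕1⊕0⊕1⊕1⊕0⊕1⊕0⊕1⊕1⊕1⊕1⊕1 = 0
Syndrome s16…s1 = 00000 → no error.
Read data bits from positions 3,5,6,7,9,10,11,12,13,14,15,17,18,19,20,21,22,23,24,25,26,27,28,29,30,31: 11110101001110101101011111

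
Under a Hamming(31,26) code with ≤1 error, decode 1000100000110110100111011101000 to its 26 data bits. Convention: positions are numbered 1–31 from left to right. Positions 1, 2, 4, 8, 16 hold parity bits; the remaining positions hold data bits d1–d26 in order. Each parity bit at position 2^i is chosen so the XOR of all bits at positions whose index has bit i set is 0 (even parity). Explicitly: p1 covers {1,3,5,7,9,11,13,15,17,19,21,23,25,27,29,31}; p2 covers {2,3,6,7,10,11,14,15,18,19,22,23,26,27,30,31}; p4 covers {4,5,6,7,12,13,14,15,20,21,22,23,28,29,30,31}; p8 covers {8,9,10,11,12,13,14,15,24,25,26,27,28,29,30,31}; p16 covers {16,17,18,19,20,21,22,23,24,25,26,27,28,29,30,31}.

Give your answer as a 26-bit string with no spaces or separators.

11000011011100111011101000

s1 (pos 1,3,5,7,9,11,13,15,17,19,21,23,25,27,29,31): 1⊕0⊕1⊕0⊕0⊕1⊕0⊕1⊕1⊕0⊕1⊕0⊕1⊕0⊕0⊕0 = 1
s2 (pos 2,3,6,7,10,11,14,15,18,19,22,23,26,27,30,31): 0⊕0⊕0⊕0⊕0⊕1⊕1⊕1⊕0⊕0⊕1⊕0⊕1⊕0⊕0⊕0 = 1
s4 (pos 4,5,6,7,12,13,14,15,20,21,22,23,28,29,30,31): 0⊕1⊕0⊕0⊕1⊕0⊕1⊕1⊕1⊕1⊕1⊕0⊕1⊕0⊕0⊕0 = 0
s8 (pos 8,9,10,11,12,13,14,15,24,25,26,27,28,29,30,31): 0⊕0⊕0⊕1⊕1⊕0⊕1⊕1⊕1⊕1⊕1⊕0⊕1⊕0⊕0⊕0 = 0
s16 (pos 16,17,18,19,20,21,22,23,24,25,26,27,28,29,30,31): 0⊕1⊕0⊕0⊕1⊕1⊕1⊕0⊕1⊕1⊕1⊕0⊕1⊕0⊕0⊕0 = 0
Syndrome s16…s1 = 00011 → error at position 3.
Flip position 3: 1000100000110110100111011101000 → 1010100000110110100111011101000
Read data bits from positions 3,5,6,7,9,10,11,12,13,14,15,17,18,19,20,21,22,23,24,25,26,27,28,29,30,31: 11000011011100111011101000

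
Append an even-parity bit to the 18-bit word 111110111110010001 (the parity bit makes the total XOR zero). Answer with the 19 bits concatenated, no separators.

1111101111100100010

XOR of the 18 data bits: 1⊕1⊕1⊕1⊕1⊕0⊕1⊕1⊕1⊕1⊕1⊕0⊕0⊕1⊕0⊕0⊕0⊕1 = 0
Parity bit = 0 (so all 19 bits XOR to 0).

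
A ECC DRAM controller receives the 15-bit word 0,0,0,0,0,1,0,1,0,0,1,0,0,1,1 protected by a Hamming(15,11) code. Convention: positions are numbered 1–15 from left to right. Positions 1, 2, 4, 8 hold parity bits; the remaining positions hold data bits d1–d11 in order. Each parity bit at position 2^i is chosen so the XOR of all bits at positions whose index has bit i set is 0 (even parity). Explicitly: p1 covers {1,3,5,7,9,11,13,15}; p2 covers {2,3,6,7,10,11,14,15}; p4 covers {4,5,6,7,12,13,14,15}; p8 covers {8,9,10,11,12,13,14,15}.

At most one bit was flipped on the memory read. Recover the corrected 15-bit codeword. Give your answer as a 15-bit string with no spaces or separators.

s1 (pos 1,3,5,7,9,11,13,15): 0⊕0⊕0⊕0⊕0⊕1⊕0⊕1 = 0
s2 (pos 2,3,6,7,10,11,14,15): 0⊕0⊕1⊕0⊕0⊕1⊕1⊕1 = 0
s4 (pos 4,5,6,7,12,13,14,15): 0⊕0⊕1⊕0⊕0⊕0⊕1⊕1 = 1
s8 (pos 8,9,10,11,12,13,14,15): 1⊕0⊕0⊕1⊕0⊕0⊕1⊕1 = 0
Syndrome s8…s1 = 0100 → error at position 4.
Flip position 4: 000001010010011 → 000101010010011

000101010010011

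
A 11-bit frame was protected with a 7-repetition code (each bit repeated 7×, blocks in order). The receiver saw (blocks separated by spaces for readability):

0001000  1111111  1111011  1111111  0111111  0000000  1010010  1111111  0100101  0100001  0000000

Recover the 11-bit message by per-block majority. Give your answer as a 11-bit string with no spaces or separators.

Block 1 (0001000): 1 one → 0
Block 2 (1111111): 7 ones → 1
Block 3 (1111011): 6 ones → 1
Block 4 (1111111): 7 ones → 1
Block 5 (0111111): 6 ones → 1
Block 6 (0000000): 0 ones → 0
Block 7 (1010010): 3 ones → 0
Block 8 (1111111): 7 ones → 1
Block 9 (0100101): 3 ones → 0
Block 10 (0100001): 2 ones → 0
Block 11 (0000000): 0 ones → 0

01111001000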